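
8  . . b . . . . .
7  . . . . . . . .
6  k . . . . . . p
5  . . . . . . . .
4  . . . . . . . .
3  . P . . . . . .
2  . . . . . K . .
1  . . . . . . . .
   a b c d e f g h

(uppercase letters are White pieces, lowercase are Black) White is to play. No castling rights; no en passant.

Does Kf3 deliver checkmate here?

After Kf3: black king on a6; in check: no.
Black is not in check, so this cannot be checkmate.

no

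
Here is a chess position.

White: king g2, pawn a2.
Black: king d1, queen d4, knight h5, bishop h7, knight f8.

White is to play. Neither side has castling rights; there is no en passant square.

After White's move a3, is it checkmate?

no

After a3: black king on d1; in check: no.
Black is not in check, so this cannot be checkmate.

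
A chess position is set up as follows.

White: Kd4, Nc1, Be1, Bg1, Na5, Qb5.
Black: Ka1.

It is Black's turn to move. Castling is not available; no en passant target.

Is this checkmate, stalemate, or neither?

Black to move; black king on a1.
In check: no.
King squares — b1: attacked by Qb5; a2: attacked by Nc1; b2: attacked by Qb5.
Legal moves for Black: none.
Not in check and no legal moves → stalemate.

stalemate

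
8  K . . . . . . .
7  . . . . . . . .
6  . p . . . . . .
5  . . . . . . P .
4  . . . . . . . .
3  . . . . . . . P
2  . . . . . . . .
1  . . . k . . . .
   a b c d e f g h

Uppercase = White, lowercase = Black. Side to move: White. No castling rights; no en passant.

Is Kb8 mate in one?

no

After Kb8: black king on d1; in check: no.
Black is not in check, so this cannot be checkmate.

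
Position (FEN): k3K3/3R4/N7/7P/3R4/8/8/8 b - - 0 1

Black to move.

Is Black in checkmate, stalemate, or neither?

Black to move; black king on a8.
In check: no.
King squares — a7: attacked by Rd7; b7: attacked by Rd7; b8: attacked by Na6.
Legal moves for Black: none.
Not in check and no legal moves → stalemate.

stalemate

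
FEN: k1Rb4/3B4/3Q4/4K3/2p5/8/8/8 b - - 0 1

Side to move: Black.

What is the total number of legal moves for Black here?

2

Black to move; king on a8.
In check: yes, from the white rook on c8.
Legal moves: Kb7, Ka7.
Count: 2.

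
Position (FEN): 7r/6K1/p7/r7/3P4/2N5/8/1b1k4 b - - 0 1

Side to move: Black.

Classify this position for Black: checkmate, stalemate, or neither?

neither

Black to move; black king on d1.
In check: yes, from the white knight on c3.
Legal moves for Black: Kd2, Kc2, Ke1, Kc1.
Black is in check but has 4 legal moves → neither.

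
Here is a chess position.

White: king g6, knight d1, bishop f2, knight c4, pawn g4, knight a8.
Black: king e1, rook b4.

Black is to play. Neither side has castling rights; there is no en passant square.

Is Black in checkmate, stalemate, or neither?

neither

Black to move; black king on e1.
In check: yes, from the white bishop on f2.
Legal moves for Black: Ke2, Kf1, Kxd1.
Black is in check but has 3 legal moves → neither.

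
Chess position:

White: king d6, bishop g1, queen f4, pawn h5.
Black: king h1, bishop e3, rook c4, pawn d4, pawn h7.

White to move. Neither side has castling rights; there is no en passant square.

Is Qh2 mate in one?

yes

After Qh2: black king on h1; in check: yes, from the white queen on h2.
King squares — g1: attacked by Qh2; g2: attacked by Qh2; h2: attacked by Bg1.
Black has no legal moves → checkmate.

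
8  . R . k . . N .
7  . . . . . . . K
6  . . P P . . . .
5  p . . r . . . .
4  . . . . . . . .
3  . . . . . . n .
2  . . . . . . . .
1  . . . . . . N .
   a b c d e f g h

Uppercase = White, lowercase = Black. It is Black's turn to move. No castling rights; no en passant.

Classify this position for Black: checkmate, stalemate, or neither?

checkmate

Black to move; black king on d8.
In check: yes, from the white rook on b8.
King squares — c7: attacked by Pd6; d7: attacked by Pc6; e7: attacked by Pd6; c8: attacked by Rb8; e8: attacked by Rb8.
Legal moves for Black: none.
In check with no legal moves → checkmate.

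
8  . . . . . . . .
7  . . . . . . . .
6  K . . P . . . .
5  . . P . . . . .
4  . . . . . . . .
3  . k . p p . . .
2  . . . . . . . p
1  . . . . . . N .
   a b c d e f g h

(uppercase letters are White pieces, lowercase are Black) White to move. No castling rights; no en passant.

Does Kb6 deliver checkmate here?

no

After Kb6: black king on b3; in check: no.
Black is not in check, so this cannot be checkmate.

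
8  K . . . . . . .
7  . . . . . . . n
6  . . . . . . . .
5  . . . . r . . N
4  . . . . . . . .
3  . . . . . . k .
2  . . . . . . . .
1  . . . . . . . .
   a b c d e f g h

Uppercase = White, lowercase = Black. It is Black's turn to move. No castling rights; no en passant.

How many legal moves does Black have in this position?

Black to move; king on g3.
In check: yes, from the white knight on h5.
Legal moves: Kh4, Kg4, Kh3, Kf3, Kh2, Kg2, Kf2, Rxh5.
Count: 8.

8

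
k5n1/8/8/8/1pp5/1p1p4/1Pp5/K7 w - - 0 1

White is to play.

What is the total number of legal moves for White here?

0

White to move; king on a1.
In check: no.
Legal moves: none.
Count: 0.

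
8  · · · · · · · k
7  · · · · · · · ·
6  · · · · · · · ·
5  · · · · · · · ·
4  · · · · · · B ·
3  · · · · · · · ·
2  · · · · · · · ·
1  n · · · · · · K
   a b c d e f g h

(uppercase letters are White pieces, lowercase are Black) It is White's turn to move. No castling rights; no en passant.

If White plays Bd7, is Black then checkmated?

After Bd7: black king on h8; in check: no.
Black is not in check, so this cannot be checkmate.

no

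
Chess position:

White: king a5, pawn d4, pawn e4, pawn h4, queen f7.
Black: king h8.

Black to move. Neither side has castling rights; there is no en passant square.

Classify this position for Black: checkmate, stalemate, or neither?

Black to move; black king on h8.
In check: no.
King squares — g7: attacked by Qf7; h7: attacked by Qf7; g8: attacked by Qf7.
Legal moves for Black: none.
Not in check and no legal moves → stalemate.

stalemate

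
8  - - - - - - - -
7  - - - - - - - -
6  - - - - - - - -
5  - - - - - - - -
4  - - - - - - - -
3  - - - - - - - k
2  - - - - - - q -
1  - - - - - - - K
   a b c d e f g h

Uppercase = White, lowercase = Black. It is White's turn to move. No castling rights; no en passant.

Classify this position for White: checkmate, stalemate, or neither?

checkmate

White to move; white king on h1.
In check: yes, from the black queen on g2.
King squares — g1: attacked by Qg2; g2: attacked by Kh3; h2: attacked by Qg2.
Legal moves for White: none.
In check with no legal moves → checkmate.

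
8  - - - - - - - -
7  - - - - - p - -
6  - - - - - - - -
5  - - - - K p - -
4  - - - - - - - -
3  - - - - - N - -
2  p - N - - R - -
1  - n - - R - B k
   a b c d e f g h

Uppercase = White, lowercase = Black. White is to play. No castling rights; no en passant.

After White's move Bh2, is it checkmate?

yes

After Bh2: black king on h1; in check: yes, from the white rook on e1.
King squares — g1: attacked by Re1; g2: attacked by Rf2; h2: attacked by Rf2.
Black has no legal moves → checkmate.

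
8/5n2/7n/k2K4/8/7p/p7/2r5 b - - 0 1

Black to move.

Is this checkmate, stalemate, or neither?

neither

Black to move; black king on a5.
In check: no.
Legal moves for Black include: Nh8, Nd8, Nd6, Ng5, Ne5, Ng8, Nf5, Ng4, Kb6, Ka6, Kb5, Kb4, Ka4, Rc8, Rc7, Rc6, Rc5+, Rc4, ... (list truncated; more exist).
Black has legal moves and is not in check → neither.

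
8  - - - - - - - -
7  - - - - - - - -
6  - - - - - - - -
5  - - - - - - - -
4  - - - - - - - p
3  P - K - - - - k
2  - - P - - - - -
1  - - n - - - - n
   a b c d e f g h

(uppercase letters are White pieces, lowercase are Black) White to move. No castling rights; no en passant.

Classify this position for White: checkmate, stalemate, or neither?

neither

White to move; white king on c3.
In check: no.
Legal moves for White: Kd4, Kc4, Kb4, Kd2, Kb2, a4.
White has 6 legal moves and is not in check → neither.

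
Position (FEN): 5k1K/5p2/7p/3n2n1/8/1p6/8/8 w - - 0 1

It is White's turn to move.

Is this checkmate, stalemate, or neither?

stalemate

White to move; white king on h8.
In check: no.
King squares — g7: attacked by Kf8; h7: attacked by Ng5; g8: attacked by Kf8.
Legal moves for White: none.
Not in check and no legal moves → stalemate.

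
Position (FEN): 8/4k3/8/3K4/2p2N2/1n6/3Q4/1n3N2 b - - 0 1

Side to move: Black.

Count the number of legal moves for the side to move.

Black to move; king on e7.
In check: no.
Legal moves: Kf8, Ke8, Kd8, Kf7, Kd7, Kf6, Nc5, Na5, Nd4, N3xd2, Nc1, Na1, Nc3+, Na3, N1xd2, c3.
Count: 16.

16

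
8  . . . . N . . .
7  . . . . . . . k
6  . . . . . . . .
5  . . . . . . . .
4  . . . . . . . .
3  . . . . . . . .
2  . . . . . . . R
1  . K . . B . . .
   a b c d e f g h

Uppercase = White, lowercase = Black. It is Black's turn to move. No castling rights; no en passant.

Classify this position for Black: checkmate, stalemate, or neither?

neither

Black to move; black king on h7.
In check: yes, from the white rook on h2.
King squares — g6: available; h6: attacked by Rh2; g7: attacked by Ne8; g8: available; h8: attacked by Rh2.
Legal moves for Black: Kg8, Kg6.
Black is in check but has 2 legal moves → neither.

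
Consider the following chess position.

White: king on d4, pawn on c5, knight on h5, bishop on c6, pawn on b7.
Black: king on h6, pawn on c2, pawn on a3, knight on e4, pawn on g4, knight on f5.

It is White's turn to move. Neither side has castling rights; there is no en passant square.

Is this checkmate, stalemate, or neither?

White to move; white king on d4.
In check: yes, from the black knight on f5.
Legal moves for White: Ke5, Kd5, Kxe4, Kc4, Kd3.
White is in check but has 5 legal moves → neither.

neither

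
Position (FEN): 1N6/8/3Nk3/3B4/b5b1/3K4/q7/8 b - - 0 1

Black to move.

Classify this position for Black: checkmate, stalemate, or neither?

Black to move; black king on e6.
In check: yes, from the white bishop on d5.
Legal moves for Black: Ke7, Kf6, Kxd6, Ke5, Kxd5, Qxd5+.
Black is in check but has 6 legal moves → neither.

neither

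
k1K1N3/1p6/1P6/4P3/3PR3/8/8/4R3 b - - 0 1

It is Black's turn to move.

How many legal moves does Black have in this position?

Black to move; king on a8.
In check: no.
Legal moves: none.
Count: 0.

0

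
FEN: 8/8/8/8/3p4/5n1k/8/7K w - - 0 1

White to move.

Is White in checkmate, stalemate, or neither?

stalemate

White to move; white king on h1.
In check: no.
King squares — g1: attacked by Nf3; g2: attacked by Kh3; h2: attacked by Nf3.
Legal moves for White: none.
Not in check and no legal moves → stalemate.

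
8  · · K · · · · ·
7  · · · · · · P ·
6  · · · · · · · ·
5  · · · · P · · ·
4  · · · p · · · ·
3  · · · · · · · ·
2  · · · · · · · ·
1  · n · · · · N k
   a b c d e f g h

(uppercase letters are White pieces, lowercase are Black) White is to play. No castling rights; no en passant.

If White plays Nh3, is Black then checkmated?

After Nh3: black king on h1; in check: no.
Black is not in check, so this cannot be checkmate.

no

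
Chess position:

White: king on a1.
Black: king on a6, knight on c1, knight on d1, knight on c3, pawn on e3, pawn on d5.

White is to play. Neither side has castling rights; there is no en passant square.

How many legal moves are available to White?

White to move; king on a1.
In check: no.
Legal moves: none.
Count: 0.

0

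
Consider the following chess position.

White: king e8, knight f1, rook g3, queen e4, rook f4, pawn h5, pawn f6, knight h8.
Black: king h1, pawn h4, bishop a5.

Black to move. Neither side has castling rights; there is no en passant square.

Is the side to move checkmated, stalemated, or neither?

Black to move; black king on h1.
In check: yes, from the white queen on e4.
King squares — g1: attacked by Rg3; g2: attacked by Rg3; h2: attacked by Nf1.
Legal moves for Black: none.
In check with no legal moves → checkmate.

checkmate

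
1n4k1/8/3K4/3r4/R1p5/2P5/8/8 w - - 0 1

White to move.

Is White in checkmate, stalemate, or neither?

neither

White to move; white king on d6.
In check: yes, from the black rook on d5.
Legal moves for White: Ke7, Kc7, Ke6, Kxd5.
White is in check but has 4 legal moves → neither.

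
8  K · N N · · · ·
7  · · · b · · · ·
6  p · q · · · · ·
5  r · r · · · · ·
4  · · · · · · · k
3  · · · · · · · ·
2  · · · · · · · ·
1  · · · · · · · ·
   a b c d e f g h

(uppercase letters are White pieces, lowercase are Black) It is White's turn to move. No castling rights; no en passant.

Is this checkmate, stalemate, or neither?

neither

White to move; white king on a8.
In check: yes, from the black queen on c6.
King squares — a7: available; b7: attacked by Qc6; b8: available.
Legal moves for White: Kb8, Ka7, Nb7, Nxc6.
White is in check but has 4 legal moves → neither.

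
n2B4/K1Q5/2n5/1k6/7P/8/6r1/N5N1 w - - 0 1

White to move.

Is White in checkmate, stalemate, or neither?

neither

White to move; white king on a7.
In check: yes, from the black knight on c6.
Legal moves for White: Kxa8, Kb7, Qxc6+.
White is in check but has 3 legal moves → neither.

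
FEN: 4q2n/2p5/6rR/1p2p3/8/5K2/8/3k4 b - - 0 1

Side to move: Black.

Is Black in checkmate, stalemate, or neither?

neither

Black to move; black king on d1.
In check: no.
Legal moves for Black include: Nf7, Qg8, Qf8+, Qd8, Qc8, Qb8, Qa8+, Qf7+, Qe7, Qd7, Qe6, Qc6+, Rg8, Rg7, Rxh6, Rf6+, Re6, Rd6, ... (list truncated; more exist).
Black has legal moves and is not in check → neither.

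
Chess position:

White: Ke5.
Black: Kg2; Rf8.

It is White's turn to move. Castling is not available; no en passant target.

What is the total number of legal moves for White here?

White to move; king on e5.
In check: no.
Legal moves: Ke6, Kd6, Kd5, Ke4, Kd4.
Count: 5.

5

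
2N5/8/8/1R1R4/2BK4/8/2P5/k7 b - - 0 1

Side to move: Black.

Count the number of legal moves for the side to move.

0

Black to move; king on a1.
In check: no.
Legal moves: none.
Count: 0.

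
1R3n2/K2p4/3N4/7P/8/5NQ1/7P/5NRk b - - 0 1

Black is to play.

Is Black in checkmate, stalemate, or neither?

checkmate

Black to move; black king on h1.
In check: yes, from the white rook on g1.
King squares — g1: attacked by Nf3; g2: attacked by Rg1; h2: attacked by Nf1.
Legal moves for Black: none.
In check with no legal moves → checkmate.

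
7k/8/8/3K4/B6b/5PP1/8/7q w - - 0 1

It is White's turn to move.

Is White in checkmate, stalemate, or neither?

White to move; white king on d5.
In check: no.
Legal moves for White: Ke6, Kd6, Kc6, Ke5, Kc5, Ke4, Kd4, Kc4, Be8, Bd7, Bc6, Bb5, Bb3, Bc2, Bd1, gxh4, g4.
White has 17 legal moves and is not in check → neither.

neither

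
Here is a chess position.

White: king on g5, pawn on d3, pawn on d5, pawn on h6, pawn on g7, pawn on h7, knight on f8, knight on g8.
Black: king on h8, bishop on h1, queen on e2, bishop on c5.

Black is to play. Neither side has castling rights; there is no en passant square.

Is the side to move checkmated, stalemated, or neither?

checkmate

Black to move; black king on h8.
In check: yes, from the white pawn on g7.
King squares — g7: attacked by Ph6; h7: attacked by Nf8; g8: attacked by Ph7.
Legal moves for Black: none.
In check with no legal moves → checkmate.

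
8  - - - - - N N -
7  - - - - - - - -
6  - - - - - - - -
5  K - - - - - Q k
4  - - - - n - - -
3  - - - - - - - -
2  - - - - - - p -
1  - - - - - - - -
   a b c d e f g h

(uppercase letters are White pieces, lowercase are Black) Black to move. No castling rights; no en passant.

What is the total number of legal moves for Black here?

2

Black to move; king on h5.
In check: yes, from the white queen on g5.
Legal moves: Kxg5, Nxg5.
Count: 2.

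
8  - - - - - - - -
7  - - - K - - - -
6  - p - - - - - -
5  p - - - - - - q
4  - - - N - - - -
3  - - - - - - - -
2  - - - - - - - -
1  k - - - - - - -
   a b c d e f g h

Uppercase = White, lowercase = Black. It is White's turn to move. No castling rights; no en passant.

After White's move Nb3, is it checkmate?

no

After Nb3: black king on a1; in check: yes, from the white knight on b3.
Black has 3 legal replies: Kb2, Ka2, Kb1.
In check but a legal move exists → not checkmate.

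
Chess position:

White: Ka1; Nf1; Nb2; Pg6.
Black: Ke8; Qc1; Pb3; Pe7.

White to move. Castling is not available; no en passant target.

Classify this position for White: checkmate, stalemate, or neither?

checkmate

White to move; white king on a1.
In check: yes, from the black queen on c1.
King squares — b1: attacked by Qc1; a2: attacked by Pb3; b2: own knight.
Legal moves for White: none.
In check with no legal moves → checkmate.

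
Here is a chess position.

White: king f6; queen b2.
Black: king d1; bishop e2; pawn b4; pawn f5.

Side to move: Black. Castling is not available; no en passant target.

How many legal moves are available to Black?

Black to move; king on d1.
In check: no.
Legal moves: Ba6, Bh5, Bb5, Bg4, Bc4, Bf3, Bd3, Bf1, Ke1, f4, b3.
Count: 11.

11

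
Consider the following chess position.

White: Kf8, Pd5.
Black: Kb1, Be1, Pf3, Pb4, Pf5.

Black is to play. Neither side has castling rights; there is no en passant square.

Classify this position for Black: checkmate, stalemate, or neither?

neither

Black to move; black king on b1.
In check: no.
Legal moves for Black: Bh4, Bg3, Bc3, Bf2, Bd2, Kc2, Kb2, Ka2, Kc1, Ka1, f4, b3, f2.
Black has 13 legal moves and is not in check → neither.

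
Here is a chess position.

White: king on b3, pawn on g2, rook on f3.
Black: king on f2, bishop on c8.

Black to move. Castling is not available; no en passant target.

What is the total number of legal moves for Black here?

Black to move; king on f2.
In check: yes, from the white rook on f3.
Legal moves: Kxg2, Ke2, Kg1, Ke1.
Count: 4.

4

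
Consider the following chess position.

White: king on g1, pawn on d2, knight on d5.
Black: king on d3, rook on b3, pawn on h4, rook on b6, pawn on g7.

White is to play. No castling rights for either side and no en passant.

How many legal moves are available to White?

13

White to move; king on g1.
In check: no.
Legal moves: Ne7, Nc7, Nf6, Nxb6, Nf4+, Nb4+, Ne3, Nc3, Kh2, Kg2, Kf2, Kh1, Kf1.
Count: 13.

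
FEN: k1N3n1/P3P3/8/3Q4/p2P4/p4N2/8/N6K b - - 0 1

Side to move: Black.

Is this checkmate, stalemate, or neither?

checkmate

Black to move; black king on a8.
In check: yes, from the white queen on d5.
King squares — a7: attacked by Nc8; b7: attacked by Qd5; b8: attacked by Pa7.
Legal moves for Black: none.
In check with no legal moves → checkmate.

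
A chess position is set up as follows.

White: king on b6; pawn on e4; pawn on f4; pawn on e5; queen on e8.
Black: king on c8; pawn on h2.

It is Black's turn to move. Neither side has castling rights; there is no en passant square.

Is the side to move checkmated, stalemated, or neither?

checkmate

Black to move; black king on c8.
In check: yes, from the white queen on e8.
King squares — b7: attacked by Kb6; c7: attacked by Kb6; d7: attacked by Qe8; b8: attacked by Qe8; d8: attacked by Qe8.
Legal moves for Black: none.
In check with no legal moves → checkmate.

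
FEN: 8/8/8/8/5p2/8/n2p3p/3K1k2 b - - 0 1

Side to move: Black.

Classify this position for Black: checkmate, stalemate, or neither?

Black to move; black king on f1.
In check: no.
Legal moves for Black: Nb4, Nc3+, Nc1, Kg2, Kf2, Kg1, f3, h1=Q, h1=R, h1=B, h1=N.
Black has 11 legal moves and is not in check → neither.

neither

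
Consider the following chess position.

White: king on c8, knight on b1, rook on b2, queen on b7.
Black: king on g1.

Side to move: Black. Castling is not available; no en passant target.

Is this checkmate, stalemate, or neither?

neither

Black to move; black king on g1.
In check: no.
Legal moves for Black: Kf1.
Black has 1 legal move and is not in check → neither.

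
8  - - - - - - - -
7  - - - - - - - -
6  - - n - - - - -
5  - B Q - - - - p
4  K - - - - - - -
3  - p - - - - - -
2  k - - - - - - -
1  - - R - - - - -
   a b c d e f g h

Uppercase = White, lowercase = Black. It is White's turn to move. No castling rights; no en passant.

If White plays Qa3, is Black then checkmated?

After Qa3: black king on a2; in check: yes, from the white queen on a3.
King squares — a1: attacked by Rc1; b1: attacked by Rc1; b2: attacked by Qa3; a3: attacked by Ka4; b3: own pawn.
Black has no legal moves → checkmate.

yes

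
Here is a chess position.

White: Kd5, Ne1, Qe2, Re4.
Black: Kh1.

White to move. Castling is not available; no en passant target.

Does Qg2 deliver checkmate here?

yes

After Qg2: black king on h1; in check: yes, from the white queen on g2.
King squares — g1: attacked by Qg2; g2: attacked by Ne1; h2: attacked by Qg2.
Black has no legal moves → checkmate.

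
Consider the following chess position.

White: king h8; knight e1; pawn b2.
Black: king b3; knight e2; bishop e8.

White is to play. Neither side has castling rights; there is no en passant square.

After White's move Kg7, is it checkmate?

After Kg7: black king on b3; in check: no.
Black is not in check, so this cannot be checkmate.

no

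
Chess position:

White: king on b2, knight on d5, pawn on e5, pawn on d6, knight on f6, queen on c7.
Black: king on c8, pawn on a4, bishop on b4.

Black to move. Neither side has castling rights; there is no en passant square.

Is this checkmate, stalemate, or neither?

checkmate

Black to move; black king on c8.
In check: yes, from the white queen on c7.
King squares — b7: attacked by Qc7; c7: attacked by Nd5; d7: attacked by Nf6; b8: attacked by Qc7; d8: attacked by Qc7.
Legal moves for Black: none.
In check with no legal moves → checkmate.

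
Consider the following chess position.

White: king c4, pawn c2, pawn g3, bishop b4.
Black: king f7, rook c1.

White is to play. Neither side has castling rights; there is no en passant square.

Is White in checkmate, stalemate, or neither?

White to move; white king on c4.
In check: no.
Legal moves for White: Kd5, Kc5, Kb5, Kd4, Kd3, Kc3, Kb3, Bf8, Be7, Bd6, Bc5, Ba5, Bc3, Ba3, Bd2, Be1, g4, c3.
White has 18 legal moves and is not in check → neither.

neither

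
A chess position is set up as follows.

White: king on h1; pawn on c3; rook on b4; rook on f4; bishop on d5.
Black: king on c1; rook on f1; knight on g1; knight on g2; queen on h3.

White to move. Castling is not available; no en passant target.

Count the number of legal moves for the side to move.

0

White to move; king on h1.
In check: yes, from the black queen on h3.
Legal moves: none.
Count: 0.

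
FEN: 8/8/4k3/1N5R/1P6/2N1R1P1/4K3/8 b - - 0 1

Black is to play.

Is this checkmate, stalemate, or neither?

Black to move; black king on e6.
In check: yes, from the white rook on e3.
King squares — d5: attacked by Nc3; e5: attacked by Re3; f5: attacked by Rh5; d6: attacked by Nb5; f6: available; d7: available; e7: attacked by Re3; f7: available.
Legal moves for Black: Kf7, Kd7, Kf6.
Black is in check but has 3 legal moves → neither.

neither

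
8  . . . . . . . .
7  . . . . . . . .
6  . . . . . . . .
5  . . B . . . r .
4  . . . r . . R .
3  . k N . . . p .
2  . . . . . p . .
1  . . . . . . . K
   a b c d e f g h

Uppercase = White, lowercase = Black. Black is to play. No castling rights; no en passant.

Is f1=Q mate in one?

After f1=Q: white king on h1; in check: yes, from the black queen on f1.
King squares — g1: attacked by Qf1; g2: attacked by Qf1; h2: attacked by Pg3.
White has no legal moves → checkmate.

yes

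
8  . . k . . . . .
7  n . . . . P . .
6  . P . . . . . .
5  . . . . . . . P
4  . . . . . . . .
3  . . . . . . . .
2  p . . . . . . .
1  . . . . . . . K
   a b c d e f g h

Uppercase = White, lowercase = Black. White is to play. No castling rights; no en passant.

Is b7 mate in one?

After b7: black king on c8; in check: yes, from the white pawn on b7.
Black has 5 legal replies: Kd8, Kb8, Kd7, Kc7, Kxb7.
In check but a legal move exists → not checkmate.

no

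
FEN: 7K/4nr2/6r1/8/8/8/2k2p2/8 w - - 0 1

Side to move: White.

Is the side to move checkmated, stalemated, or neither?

stalemate

White to move; white king on h8.
In check: no.
King squares — g7: attacked by Rg6; h7: attacked by Rf7; g8: attacked by Rg6.
Legal moves for White: none.
Not in check and no legal moves → stalemate.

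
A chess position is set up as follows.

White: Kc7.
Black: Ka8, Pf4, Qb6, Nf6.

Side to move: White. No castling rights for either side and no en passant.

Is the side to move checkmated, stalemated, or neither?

neither

White to move; white king on c7.
In check: yes, from the black queen on b6.
King squares — b6: available; c6: attacked by Qb6; d6: attacked by Qb6; b7: attacked by Qb6; d7: attacked by Nf6; b8: attacked by Qb6; c8: available; d8: attacked by Qb6.
Legal moves for White: Kc8, Kxb6.
White is in check but has 2 legal moves → neither.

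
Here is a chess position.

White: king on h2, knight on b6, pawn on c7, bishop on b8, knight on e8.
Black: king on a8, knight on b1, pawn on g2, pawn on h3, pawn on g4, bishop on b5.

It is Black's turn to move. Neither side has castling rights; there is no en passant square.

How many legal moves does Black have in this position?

1

Black to move; king on a8.
In check: yes, from the white knight on b6.
Legal moves: Kb7.
Count: 1.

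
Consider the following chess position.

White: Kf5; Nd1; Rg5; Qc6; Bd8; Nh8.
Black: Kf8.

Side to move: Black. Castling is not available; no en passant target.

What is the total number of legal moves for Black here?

Black to move; king on f8.
In check: no.
Legal moves: none.
Count: 0.

0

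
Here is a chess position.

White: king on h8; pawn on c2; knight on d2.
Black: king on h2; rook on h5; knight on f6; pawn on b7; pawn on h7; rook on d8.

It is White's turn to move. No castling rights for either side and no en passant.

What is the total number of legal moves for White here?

1

White to move; king on h8.
In check: yes, from the black rook on d8.
Legal moves: Kg7.
Count: 1.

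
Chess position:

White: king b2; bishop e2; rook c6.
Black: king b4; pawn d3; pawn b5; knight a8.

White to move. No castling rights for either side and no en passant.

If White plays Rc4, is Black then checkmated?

After Rc4: black king on b4; in check: yes, from the white rook on c4.
Black has 3 legal replies: Ka5, Kxc4, bxc4.
In check but a legal move exists → not checkmate.

no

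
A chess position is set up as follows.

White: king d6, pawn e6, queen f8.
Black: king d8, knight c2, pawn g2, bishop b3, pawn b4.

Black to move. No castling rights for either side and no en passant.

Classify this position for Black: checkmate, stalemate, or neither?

checkmate

Black to move; black king on d8.
In check: yes, from the white queen on f8.
King squares — c7: attacked by Kd6; d7: attacked by Kd6; e7: attacked by Kd6; c8: attacked by Qf8; e8: attacked by Qf8.
Legal moves for Black: none.
In check with no legal moves → checkmate.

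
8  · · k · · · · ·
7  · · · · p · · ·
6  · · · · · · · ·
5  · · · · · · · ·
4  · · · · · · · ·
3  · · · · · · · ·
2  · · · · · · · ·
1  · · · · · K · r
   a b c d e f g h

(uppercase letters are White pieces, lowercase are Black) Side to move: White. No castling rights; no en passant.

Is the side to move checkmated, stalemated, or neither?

White to move; white king on f1.
In check: yes, from the black rook on h1.
Legal moves for White: Kg2, Kf2, Ke2.
White is in check but has 3 legal moves → neither.

neither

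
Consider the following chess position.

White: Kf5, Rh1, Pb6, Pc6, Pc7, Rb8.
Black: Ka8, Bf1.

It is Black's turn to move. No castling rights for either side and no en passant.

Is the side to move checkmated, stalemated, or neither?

checkmate

Black to move; black king on a8.
In check: yes, from the white rook on b8.
King squares — a7: attacked by Pb6; b7: attacked by Pc6; b8: attacked by Pc7.
Legal moves for Black: none.
In check with no legal moves → checkmate.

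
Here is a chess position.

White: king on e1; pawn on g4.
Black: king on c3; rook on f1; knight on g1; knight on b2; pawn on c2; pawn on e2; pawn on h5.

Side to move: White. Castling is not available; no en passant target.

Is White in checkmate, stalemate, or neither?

checkmate

White to move; white king on e1.
In check: yes, from the black rook on f1.
King squares — d1: attacked by Rf1; f1: attacked by Pe2; d2: attacked by Kc3; e2: attacked by Ng1; f2: attacked by Rf1.
Legal moves for White: none.
In check with no legal moves → checkmate.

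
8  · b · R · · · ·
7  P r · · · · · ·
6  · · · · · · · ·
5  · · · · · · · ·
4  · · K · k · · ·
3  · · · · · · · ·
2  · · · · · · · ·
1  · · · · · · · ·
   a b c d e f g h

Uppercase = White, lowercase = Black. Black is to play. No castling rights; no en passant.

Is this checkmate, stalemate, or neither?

Black to move; black king on e4.
In check: no.
Legal moves for Black include: Bc7, Bxa7, Bd6, Be5, Bf4, Bg3, Bh2, Rh7, Rg7, Rf7, Re7, Rd7, Rc7+, Rxa7, Rb6, Rb5, Rb4+, Rb3, ... (list truncated; more exist).
Black has legal moves and is not in check → neither.

neither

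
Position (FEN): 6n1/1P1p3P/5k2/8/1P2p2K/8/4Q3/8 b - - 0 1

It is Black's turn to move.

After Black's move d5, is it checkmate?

no

After d5: white king on h4; in check: no.
White is not in check, so this cannot be checkmate.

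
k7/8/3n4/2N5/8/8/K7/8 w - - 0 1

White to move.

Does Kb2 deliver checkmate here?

After Kb2: black king on a8; in check: no.
Black is not in check, so this cannot be checkmate.

no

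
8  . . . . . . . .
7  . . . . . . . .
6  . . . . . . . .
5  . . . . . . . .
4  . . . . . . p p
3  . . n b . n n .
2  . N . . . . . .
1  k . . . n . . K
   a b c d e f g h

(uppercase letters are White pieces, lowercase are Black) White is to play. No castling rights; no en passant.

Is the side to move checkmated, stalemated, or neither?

White to move; white king on h1.
In check: yes, from the black knight on g3.
King squares — g1: attacked by Nf3; g2: attacked by Ne1; h2: attacked by Nf3.
Legal moves for White: none.
In check with no legal moves → checkmate.

checkmate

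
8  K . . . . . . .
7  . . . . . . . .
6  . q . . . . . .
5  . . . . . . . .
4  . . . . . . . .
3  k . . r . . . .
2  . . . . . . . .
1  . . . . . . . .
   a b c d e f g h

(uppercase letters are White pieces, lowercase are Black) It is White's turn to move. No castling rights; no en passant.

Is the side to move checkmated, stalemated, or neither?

stalemate

White to move; white king on a8.
In check: no.
King squares — a7: attacked by Qb6; b7: attacked by Qb6; b8: attacked by Qb6.
Legal moves for White: none.
Not in check and no legal moves → stalemate.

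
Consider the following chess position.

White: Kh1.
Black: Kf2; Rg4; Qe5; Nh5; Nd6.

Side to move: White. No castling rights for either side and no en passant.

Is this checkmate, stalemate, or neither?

stalemate

White to move; white king on h1.
In check: no.
King squares — g1: attacked by Kf2; g2: attacked by Kf2; h2: attacked by Qe5.
Legal moves for White: none.
Not in check and no legal moves → stalemate.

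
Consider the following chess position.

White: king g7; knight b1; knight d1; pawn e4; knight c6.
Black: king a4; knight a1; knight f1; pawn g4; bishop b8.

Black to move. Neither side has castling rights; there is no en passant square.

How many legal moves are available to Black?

16

Black to move; king on a4.
In check: no.
Legal moves: Bc7, Ba7, Bd6, Be5+, Bf4, Bg3, Bh2, Kb5, Kb3, Ng3, Ne3, Nh2, Nd2, Nb3, Nc2, g3.
Count: 16.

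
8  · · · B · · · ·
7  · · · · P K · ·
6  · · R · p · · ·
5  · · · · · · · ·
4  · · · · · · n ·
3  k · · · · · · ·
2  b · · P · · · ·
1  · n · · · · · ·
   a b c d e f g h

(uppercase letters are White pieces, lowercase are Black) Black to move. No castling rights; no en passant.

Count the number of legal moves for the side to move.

Black to move; king on a3.
In check: no.
Legal moves: Nh6+, Nf6, Ne5+, Ne3, Nh2, Nf2, Kb4, Ka4, Kb3, Kb2, Bd5, Bc4, Bb3, Nc3, Nxd2, e5+.
Count: 16.

16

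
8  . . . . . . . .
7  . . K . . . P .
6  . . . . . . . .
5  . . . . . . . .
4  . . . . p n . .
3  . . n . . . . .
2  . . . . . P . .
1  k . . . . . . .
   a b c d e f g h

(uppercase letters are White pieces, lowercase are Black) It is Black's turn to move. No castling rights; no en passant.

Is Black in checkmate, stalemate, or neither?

Black to move; black king on a1.
In check: no.
Legal moves for Black include: Ng6, Ne6+, Nh5, Nfd5+, Nh3, Nd3, Ng2, Nfe2, Ncd5+, Nb5+, Na4, Nce2, Na2, Nd1, Nb1, Kb2, Ka2, Kb1, ... (list truncated; more exist).
Black has legal moves and is not in check → neither.

neither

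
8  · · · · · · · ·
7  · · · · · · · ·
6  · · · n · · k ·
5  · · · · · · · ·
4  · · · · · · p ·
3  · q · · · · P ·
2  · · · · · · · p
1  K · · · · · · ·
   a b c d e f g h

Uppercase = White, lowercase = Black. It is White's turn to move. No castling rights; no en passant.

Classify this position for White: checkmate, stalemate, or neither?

stalemate

White to move; white king on a1.
In check: no.
King squares — b1: attacked by Qb3; a2: attacked by Qb3; b2: attacked by Qb3.
Legal moves for White: none.
Not in check and no legal moves → stalemate.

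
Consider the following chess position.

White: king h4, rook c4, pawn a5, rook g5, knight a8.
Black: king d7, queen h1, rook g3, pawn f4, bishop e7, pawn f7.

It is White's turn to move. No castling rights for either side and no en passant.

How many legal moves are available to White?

White to move; king on h4.
In check: yes, from the black queen on h1.
Legal moves: none.
Count: 0.

0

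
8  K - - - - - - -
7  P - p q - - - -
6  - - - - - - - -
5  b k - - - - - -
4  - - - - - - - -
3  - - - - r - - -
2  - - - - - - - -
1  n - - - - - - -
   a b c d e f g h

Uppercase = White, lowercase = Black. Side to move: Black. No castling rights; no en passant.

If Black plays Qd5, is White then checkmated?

no

After Qd5: white king on a8; in check: yes, from the black queen on d5.
White has 1 legal reply: Kb8.
In check but a legal move exists → not checkmate.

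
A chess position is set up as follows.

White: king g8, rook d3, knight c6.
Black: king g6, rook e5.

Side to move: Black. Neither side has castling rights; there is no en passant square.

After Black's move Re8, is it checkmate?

After Re8: white king on g8; in check: yes, from the black rook on e8.
King squares — f7: attacked by Kg6; g7: attacked by Kg6; h7: attacked by Kg6; f8: attacked by Re8; h8: attacked by Re8.
White has no legal moves → checkmate.

yes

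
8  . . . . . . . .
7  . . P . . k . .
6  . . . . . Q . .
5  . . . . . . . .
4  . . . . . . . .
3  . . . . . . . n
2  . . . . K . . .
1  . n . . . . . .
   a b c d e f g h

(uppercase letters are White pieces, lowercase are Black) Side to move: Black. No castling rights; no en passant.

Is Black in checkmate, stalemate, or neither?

Black to move; black king on f7.
In check: yes, from the white queen on f6.
King squares — e6: attacked by Qf6; f6: available; g6: attacked by Qf6; e7: attacked by Qf6; g7: attacked by Qf6; e8: available; f8: attacked by Qf6; g8: available.
Legal moves for Black: Kg8, Ke8, Kxf6.
Black is in check but has 3 legal moves → neither.

neither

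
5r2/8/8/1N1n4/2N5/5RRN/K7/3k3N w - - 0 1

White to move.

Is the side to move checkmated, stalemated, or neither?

neither

White to move; white king on a2.
In check: no.
Legal moves for White include: Nc7, Na7, Nbd6, Nd4, Nc3+, Nba3, Ncd6, Nb6, Ne5, Na5, Ne3+, Nca3, Nd2, Nb2+, Ng5, Nf4, N3f2+, Ng1, ... (list truncated; more exist).
White has legal moves and is not in check → neither.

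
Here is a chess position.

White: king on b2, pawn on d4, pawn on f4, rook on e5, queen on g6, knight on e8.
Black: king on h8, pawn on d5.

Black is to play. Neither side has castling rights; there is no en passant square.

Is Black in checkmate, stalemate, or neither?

stalemate

Black to move; black king on h8.
In check: no.
King squares — g7: attacked by Qg6; h7: attacked by Qg6; g8: attacked by Qg6.
Legal moves for Black: none.
Not in check and no legal moves → stalemate.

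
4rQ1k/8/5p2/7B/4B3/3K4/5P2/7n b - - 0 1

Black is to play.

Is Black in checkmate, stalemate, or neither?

neither

Black to move; black king on h8.
In check: yes, from the white queen on f8.
King squares — g7: attacked by Qf8; h7: attacked by Be4; g8: attacked by Qf8.
Legal moves for Black: Rxf8.
Black is in check but has 1 legal move → neither.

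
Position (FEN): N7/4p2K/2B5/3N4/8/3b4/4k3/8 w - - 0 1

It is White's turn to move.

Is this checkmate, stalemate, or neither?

White to move; white king on h7.
In check: yes, from the black bishop on d3.
King squares — g6: attacked by Bd3; h6: available; g7: available; g8: available; h8: available.
Legal moves for White: Kh8, Kg8, Kg7, Kh6.
White is in check but has 4 legal moves → neither.

neither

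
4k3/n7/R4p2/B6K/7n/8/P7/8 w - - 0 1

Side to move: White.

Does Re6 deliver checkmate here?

no

After Re6: black king on e8; in check: yes, from the white rook on e6.
Black has 3 legal replies: Kf8, Kf7, Kd7.
In check but a legal move exists → not checkmate.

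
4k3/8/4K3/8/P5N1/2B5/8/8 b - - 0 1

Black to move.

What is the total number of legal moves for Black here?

Black to move; king on e8.
In check: no.
Legal moves: Kf8, Kd8.
Count: 2.

2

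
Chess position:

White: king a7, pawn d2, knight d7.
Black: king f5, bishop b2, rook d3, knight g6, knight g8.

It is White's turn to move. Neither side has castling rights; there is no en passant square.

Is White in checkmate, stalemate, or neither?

White to move; white king on a7.
In check: no.
Legal moves for White: Nf8, Nb8, Nf6, Nb6, Ne5, Nc5, Kb8, Ka8, Kb7, Kb6, Ka6.
White has 11 legal moves and is not in check → neither.

neither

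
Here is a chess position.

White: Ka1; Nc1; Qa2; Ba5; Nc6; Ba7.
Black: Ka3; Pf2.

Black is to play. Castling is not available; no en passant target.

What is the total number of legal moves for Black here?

0

Black to move; king on a3.
In check: yes, from the white queen on a2.
Legal moves: none.
Count: 0.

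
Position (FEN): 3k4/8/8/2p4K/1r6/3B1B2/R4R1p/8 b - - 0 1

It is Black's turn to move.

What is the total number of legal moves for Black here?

Black to move; king on d8.
In check: no.
Legal moves: Ke8, Kc8, Ke7, Kd7, Kc7, Rb8, Rb7, Rb6, Rb5, Rh4+, Rg4, Rf4, Re4, Rd4, Rc4, Ra4, Rb3, Rb2, Rb1, c4, h1=Q+, h1=R+, h1=B, h1=N.
Count: 24.

24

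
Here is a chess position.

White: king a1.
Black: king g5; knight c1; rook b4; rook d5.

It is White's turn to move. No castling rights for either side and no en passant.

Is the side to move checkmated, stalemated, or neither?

stalemate

White to move; white king on a1.
In check: no.
King squares — b1: attacked by Rb4; a2: attacked by Nc1; b2: attacked by Rb4.
Legal moves for White: none.
Not in check and no legal moves → stalemate.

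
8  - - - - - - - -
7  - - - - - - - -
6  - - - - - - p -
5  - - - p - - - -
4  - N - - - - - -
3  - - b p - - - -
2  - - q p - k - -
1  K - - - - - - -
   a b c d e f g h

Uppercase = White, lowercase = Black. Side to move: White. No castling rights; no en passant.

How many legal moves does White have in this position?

0

White to move; king on a1.
In check: yes, from the black bishop on c3.
Legal moves: none.
Count: 0.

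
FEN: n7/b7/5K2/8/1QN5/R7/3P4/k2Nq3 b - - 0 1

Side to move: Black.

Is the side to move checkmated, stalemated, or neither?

checkmate

Black to move; black king on a1.
In check: yes, from the white rook on a3.
King squares — b1: attacked by Qb4; a2: attacked by Ra3; b2: attacked by Nd1.
Legal moves for Black: none.
In check with no legal moves → checkmate.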